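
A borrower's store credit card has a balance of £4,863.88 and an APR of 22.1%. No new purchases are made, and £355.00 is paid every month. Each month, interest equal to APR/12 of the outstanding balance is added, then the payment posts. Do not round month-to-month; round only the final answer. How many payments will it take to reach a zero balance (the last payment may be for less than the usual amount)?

Monthly rate r = 22.1%/12 = 1.84167% = 0.0184167.
Recurrence: B ← B·(1+r) − £355.00.
Month 1: interest £89.58; balance after payment £4,598.46.
Month 2: interest £84.69; balance after payment £4,328.14.
Closed form: n = −ln(1 − rB₀/P)/ln(1+r) = −ln(0.74767)/ln(1.01842) ≈ 15.935, so the balance reaches zero during payment 16.

16 months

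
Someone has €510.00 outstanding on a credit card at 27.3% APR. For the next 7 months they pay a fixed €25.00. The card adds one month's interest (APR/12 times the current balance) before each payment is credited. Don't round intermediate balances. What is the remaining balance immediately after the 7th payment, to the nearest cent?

Monthly rate r = 27.3%/12 = 2.275% = 0.02275.
Each month: B ← B·(1+r) − €25.00.
Month 1: interest €11.60; balance after payment €496.60.
Month 2: interest €11.30; balance after payment €482.90.
Month 3: interest €10.99; balance after payment €468.89.
Month 4: interest €10.67; balance after payment €454.55.
Month 5: interest €10.34; balance after payment €439.89.
Month 6: interest €10.01; balance after payment €424.90.
Month 7: interest €9.67; balance after payment €409.57.

€409.57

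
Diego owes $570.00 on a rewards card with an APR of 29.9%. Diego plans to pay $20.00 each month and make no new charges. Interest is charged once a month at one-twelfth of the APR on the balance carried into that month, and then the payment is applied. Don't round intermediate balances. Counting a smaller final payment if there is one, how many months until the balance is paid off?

Monthly rate r = 29.9%/12 = 2.49167% = 0.0249167.
Recurrence: B ← B·(1+r) − $20.00.
Month 1: interest $14.20; balance after payment $564.20.
Month 2: interest $14.06; balance after payment $558.26.
Closed form: n = −ln(1 − rB₀/P)/ln(1+r) = −ln(0.28987)/ln(1.02492) ≈ 50.314, so the balance reaches zero during payment 51.

51 months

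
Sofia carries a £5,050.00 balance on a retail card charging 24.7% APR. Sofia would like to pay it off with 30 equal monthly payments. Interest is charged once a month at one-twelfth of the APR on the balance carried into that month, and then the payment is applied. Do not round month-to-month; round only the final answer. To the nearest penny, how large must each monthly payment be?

Monthly rate r = 24.7%/12 = 2.05833% = 0.0205833.
Level-payment amortization: P = B₀·r / (1 − (1+r)^(−n)) = 5050.00·0.0205833 / (1 − 1.02058^(−30)).
Denominator 1 − (1+r)^(−30) = 0.457317464.
P = 103.946 / 0.457317464 ≈ 227.29.

£227.29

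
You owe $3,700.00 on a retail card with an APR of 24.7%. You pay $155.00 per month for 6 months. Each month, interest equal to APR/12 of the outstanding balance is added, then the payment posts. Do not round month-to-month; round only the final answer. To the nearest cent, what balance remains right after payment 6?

$3,201.93

Monthly rate r = 24.7%/12 = 2.05833% = 0.0205833.
Each month: B ← B·(1+r) − $155.00.
Month 1: interest $76.16; balance after payment $3,621.16.
Month 2: interest $74.54; balance after payment $3,540.69.
Month 3: interest $72.88; balance after payment $3,458.57.
Month 4: interest $71.19; balance after payment $3,374.76.
Month 5: interest $69.46; balance after payment $3,289.23.
Month 6: interest $67.70; balance after payment $3,201.93.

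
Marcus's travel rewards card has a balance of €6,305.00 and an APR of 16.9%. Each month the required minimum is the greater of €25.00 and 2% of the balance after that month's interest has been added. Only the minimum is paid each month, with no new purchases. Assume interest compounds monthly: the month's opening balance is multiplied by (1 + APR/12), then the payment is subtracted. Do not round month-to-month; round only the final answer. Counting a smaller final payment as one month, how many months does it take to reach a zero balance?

Monthly rate r = 16.9%/12 = 1.40833% = 0.0140833.
While 2% of the post-interest balance exceeds €25.00, each month B ← (B·(1+r))·(1 − 0.02), i.e. B shrinks by the factor (1+r)·0.98 = 0.9938.
This holds for months 1–263. Entering month 264 the balance is €1,228.89; 2% of the post-interest balance is now below €25.00, so the flat €25.00 minimum applies from here.
From month 264 a fixed €25.00 at rate r clears €1,228.89 in 85 more payments. Total: 263 + 85 = 348 months.

348 months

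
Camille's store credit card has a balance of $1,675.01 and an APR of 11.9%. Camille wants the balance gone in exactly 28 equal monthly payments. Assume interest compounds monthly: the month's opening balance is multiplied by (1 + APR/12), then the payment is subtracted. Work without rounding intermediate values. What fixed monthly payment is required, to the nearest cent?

Monthly rate r = 11.9%/12 = 0.991667% = 0.00991667.
Level-payment amortization: P = B₀·r / (1 − (1+r)^(−n)) = 1675.01·0.00991667 / (1 − 1.00992^(−28)).
Denominator 1 − (1+r)^(−28) = 0.241413873.
P = 16.6105 / 0.241413873 ≈ 68.81.

$68.81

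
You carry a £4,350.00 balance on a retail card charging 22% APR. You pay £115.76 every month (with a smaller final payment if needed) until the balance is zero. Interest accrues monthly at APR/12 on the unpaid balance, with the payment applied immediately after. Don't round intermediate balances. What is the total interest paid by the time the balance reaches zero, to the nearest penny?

£3,090.81

Monthly rate r = 22%/12 = 1.83333% = 0.0183333.
Payoff takes n = ⌈−ln(1 − rB₀/P)/ln(1+r)⌉ = ⌈64.276⌉ = 65 payments; the last is £32.17.
Total paid = 64·£115.76 + £32.17 = £7,440.81.
Total interest = total paid − principal = £7,440.81 − £4,350.00 = £3,090.81.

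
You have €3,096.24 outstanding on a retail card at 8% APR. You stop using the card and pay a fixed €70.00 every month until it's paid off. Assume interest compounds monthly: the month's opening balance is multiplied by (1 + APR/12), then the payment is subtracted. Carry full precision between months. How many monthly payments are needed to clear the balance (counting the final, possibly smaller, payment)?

53 payments

Monthly rate r = 8%/12 = 0.666667% = 0.00666667.
Recurrence: B ← B·(1+r) − €70.00.
Month 1: interest €20.64; balance after payment €3,046.88.
Month 2: interest €20.31; balance after payment €2,997.19.
Closed form: n = −ln(1 − rB₀/P)/ln(1+r) = −ln(0.70512)/ln(1.00667) ≈ 52.583, so the balance reaches zero during payment 53.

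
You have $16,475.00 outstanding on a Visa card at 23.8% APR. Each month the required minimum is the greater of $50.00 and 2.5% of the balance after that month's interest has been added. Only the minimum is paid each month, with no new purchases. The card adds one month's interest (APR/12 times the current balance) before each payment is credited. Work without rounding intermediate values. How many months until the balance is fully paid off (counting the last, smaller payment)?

452 months

Monthly rate r = 23.8%/12 = 1.98333% = 0.0198333.
While 2.5% of the post-interest balance exceeds $50.00, each month B ← (B·(1+r))·(1 − 0.025), i.e. B shrinks by the factor (1+r)·0.975 = 0.99434.
This holds for months 1–375. Entering month 376 the balance is $1,958.88; 2.5% of the post-interest balance is now below $50.00, so the flat $50.00 minimum applies from here.
From month 376 a fixed $50.00 at rate r clears $1,958.88 in 77 more payments. Total: 375 + 77 = 452 months.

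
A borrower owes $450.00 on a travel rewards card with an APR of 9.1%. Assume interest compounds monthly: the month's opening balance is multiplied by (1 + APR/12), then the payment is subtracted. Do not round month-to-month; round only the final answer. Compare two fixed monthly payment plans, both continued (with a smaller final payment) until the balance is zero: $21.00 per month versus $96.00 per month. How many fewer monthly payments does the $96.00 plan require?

Monthly rate r = 9.1%/12 = 0.758333% = 0.00758333.
At $21.00/mo: n = ⌈−ln(1 − rB₀/P)/ln(1+r)⌉ = 24 payments (last $9.96); total interest = total paid − $450.00 = $42.96.
At $96.00/mo: 5 payments (last $75.99); total interest $9.99.
Payments saved = 24 − 5 = 19.

19 fewer payments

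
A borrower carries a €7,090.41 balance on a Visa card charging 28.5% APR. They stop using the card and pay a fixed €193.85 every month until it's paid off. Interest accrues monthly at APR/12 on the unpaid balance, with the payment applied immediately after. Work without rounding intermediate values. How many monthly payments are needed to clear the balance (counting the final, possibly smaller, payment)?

87 months

Monthly rate r = 28.5%/12 = 2.375% = 0.02375.
Recurrence: B ← B·(1+r) − €193.85.
Month 1: interest €168.40; balance after payment €7,064.96.
Month 2: interest €167.79; balance after payment €7,038.90.
Closed form: n = −ln(1 − rB₀/P)/ln(1+r) = −ln(0.1313)/ln(1.02375) ≈ 86.496, so the balance reaches zero during payment 87.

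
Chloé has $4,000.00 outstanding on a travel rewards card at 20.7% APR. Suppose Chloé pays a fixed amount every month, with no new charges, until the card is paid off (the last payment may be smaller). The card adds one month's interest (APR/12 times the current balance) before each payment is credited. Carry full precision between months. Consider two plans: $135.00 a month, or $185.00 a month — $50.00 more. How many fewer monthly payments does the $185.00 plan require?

14 fewer payments

Monthly rate r = 20.7%/12 = 1.725% = 0.01725.
At $135.00/mo: n = ⌈−ln(1 − rB₀/P)/ln(1+r)⌉ = 42 payments (last $113.82); total interest = total paid − $4,000.00 = $1,648.82.
At $185.00/mo: 28 payments (last $54.27); total interest $1,049.27.
Payments saved = 42 − 28 = 14.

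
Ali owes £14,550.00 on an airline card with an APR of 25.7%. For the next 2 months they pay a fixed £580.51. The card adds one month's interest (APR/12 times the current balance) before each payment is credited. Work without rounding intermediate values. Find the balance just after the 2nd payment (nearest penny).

Monthly rate r = 25.7%/12 = 2.14167% = 0.0214167.
Each month: B ← B·(1+r) − £580.51.
Month 1: interest £311.61; balance after payment £14,281.10.
Month 2: interest £305.85; balance after payment £14,006.45.

£14,006.45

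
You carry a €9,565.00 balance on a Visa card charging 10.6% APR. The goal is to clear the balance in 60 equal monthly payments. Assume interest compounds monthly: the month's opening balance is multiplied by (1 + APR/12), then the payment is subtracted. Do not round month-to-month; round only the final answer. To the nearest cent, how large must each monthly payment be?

Monthly rate r = 10.6%/12 = 0.883333% = 0.00883333.
Level-payment amortization: P = B₀·r / (1 − (1+r)^(−n)) = 9565.00·0.00883333 / (1 − 1.00883^(−60)).
Denominator 1 − (1+r)^(−60) = 0.41002367.
P = 84.4908 / 0.41002367 ≈ 206.06.

€206.06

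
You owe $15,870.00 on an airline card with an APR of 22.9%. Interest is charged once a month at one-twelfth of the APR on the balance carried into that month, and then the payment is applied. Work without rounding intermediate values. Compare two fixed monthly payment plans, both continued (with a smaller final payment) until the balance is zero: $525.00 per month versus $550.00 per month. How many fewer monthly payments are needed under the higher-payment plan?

Monthly rate r = 22.9%/12 = 1.90833% = 0.0190833.
At $525.00/mo: n = ⌈−ln(1 − rB₀/P)/ln(1+r)⌉ = 46 payments (last $262.24); total interest = total paid − $15,870.00 = $8,017.24.
At $550.00/mo: 43 payments (last $175.25); total interest $7,405.25.
Payments saved = 46 − 43 = 3.

3 fewer payments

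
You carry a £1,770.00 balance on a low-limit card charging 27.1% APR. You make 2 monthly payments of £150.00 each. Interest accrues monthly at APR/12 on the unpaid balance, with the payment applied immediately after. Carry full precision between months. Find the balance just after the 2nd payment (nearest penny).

Monthly rate r = 27.1%/12 = 2.25833% = 0.0225833.
Each month: B ← B·(1+r) − £150.00.
Month 1: interest £39.97; balance after payment £1,659.97.
Month 2: interest £37.49; balance after payment £1,547.46.

£1,547.46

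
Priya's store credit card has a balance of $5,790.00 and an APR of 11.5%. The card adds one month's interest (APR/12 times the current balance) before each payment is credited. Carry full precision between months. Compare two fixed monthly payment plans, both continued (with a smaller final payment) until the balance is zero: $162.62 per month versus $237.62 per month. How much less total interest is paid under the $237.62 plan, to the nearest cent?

$490.41

Monthly rate r = 11.5%/12 = 0.958333% = 0.00958333.
At $162.62/mo: n = ⌈−ln(1 − rB₀/P)/ln(1+r)⌉ = 44 payments (last $123.39); total interest = total paid − $5,790.00 = $1,326.05.
At $237.62/mo: 28 payments (last $209.90); total interest $835.64.
Interest saved = $1,326.05 − $835.64 = $490.41.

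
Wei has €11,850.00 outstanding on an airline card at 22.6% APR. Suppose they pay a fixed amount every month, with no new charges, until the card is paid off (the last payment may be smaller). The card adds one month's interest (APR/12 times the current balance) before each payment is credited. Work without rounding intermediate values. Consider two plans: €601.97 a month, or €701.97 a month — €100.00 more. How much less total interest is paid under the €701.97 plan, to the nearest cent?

Monthly rate r = 22.6%/12 = 1.88333% = 0.0188333.
At €601.97/mo: n = ⌈−ln(1 − rB₀/P)/ln(1+r)⌉ = 25 payments (last €498.17); total interest = total paid − €11,850.00 = €3,095.45.
At €701.97/mo: 21 payments (last €357.34); total interest €2,546.74.
Interest saved = €3,095.45 − €2,546.74 = €548.71.

€548.71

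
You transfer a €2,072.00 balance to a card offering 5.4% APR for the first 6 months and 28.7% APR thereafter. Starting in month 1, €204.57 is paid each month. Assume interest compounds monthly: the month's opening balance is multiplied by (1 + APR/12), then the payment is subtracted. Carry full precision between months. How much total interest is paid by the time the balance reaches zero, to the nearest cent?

Promo months 1–6 at r₀ = 5.4%/12 = 0.0045; months 7+ at r₁ = 28.7%/12 = 0.0239167.
After month 6: iterate B ← B·(1+r₀) − €204.57 for 6 months → €887.27.
Then at r₁ with €204.57/mo: n₂ = −ln(1 − r₁·B/P)/ln(1+r₁) ≈ 4.63 → 5 more payments.
Total paid = 10·€204.57 + €130.18 = €2,175.88; interest = €2,175.88 − €2,072.00 = €103.88.

€103.88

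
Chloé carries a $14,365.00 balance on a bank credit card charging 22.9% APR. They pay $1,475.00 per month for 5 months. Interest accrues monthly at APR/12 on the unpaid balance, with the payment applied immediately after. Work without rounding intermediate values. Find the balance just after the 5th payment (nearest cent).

Monthly rate r = 22.9%/12 = 1.90833% = 0.0190833.
Each month: B ← B·(1+r) − $1,475.00.
Month 1: interest $274.13; balance after payment $13,164.13.
Month 2: interest $251.22; balance after payment $11,940.35.
Month 3: interest $227.86; balance after payment $10,693.21.
Month 4: interest $204.06; balance after payment $9,422.27.
Month 5: interest $179.81; balance after payment $8,127.08.

$8,127.08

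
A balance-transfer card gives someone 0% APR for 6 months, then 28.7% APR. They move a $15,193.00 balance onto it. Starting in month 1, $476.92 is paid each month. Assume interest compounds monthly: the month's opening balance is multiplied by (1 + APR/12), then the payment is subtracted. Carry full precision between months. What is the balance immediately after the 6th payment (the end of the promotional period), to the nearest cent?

Promo months 1–6 at r₀ = 0%/12 = 0; months 7+ at r₁ = 28.7%/12 = 0.0239167.
After month 6 (no interest yet): B = $15,193.00 − 6·$476.92 = $12,331.48.

$12,331.48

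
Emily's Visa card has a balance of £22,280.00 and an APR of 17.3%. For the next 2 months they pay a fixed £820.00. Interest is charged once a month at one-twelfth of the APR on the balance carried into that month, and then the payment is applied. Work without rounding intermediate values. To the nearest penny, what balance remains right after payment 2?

£21,275.22

Monthly rate r = 17.3%/12 = 1.44167% = 0.0144167.
Each month: B ← B·(1+r) − £820.00.
Month 1: interest £321.20; balance after payment £21,781.20.
Month 2: interest £314.01; balance after payment £21,275.22.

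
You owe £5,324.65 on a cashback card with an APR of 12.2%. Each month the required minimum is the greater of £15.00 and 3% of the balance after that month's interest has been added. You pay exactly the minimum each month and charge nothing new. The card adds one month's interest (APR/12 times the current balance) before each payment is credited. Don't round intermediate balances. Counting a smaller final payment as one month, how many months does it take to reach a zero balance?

158 months

Monthly rate r = 12.2%/12 = 1.01667% = 0.0101667.
While 3% of the post-interest balance exceeds £15.00, each month B ← (B·(1+r))·(1 − 0.03), i.e. B shrinks by the factor (1+r)·0.97 = 0.97986.
This holds for months 1–117. Entering month 118 the balance is £492.68; 3% of the post-interest balance is now below £15.00, so the flat £15.00 minimum applies from here.
From month 118 a fixed £15.00 at rate r clears £492.68 in 41 more payments. Total: 117 + 41 = 158 months.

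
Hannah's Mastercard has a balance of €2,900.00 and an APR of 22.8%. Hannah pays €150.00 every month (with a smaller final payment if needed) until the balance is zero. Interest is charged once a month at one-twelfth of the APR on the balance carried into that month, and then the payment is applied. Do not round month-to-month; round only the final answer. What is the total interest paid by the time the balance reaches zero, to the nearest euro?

Monthly rate r = 22.8%/12 = 1.9% = 0.019.
Payoff takes n = ⌈−ln(1 − rB₀/P)/ln(1+r)⌉ = ⌈24.324⌉ = 25 payments; the last is €48.84.
Total paid = 24·€150.00 + €48.84 = €3,648.84.
Total interest = total paid − principal = €3,648.84 − €2,900.00 = €748.84.

€749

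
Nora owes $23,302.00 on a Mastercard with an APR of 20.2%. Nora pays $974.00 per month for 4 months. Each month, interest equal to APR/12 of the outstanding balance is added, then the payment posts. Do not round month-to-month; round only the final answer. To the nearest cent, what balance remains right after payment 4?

Monthly rate r = 20.2%/12 = 1.68333% = 0.0168333.
Each month: B ← B·(1+r) − $974.00.
Month 1: interest $392.25; balance after payment $22,720.25.
Month 2: interest $382.46; balance after payment $22,128.71.
Month 3: interest $372.50; balance after payment $21,527.21.
Month 4: interest $362.37; balance after payment $20,915.58.

$20,915.58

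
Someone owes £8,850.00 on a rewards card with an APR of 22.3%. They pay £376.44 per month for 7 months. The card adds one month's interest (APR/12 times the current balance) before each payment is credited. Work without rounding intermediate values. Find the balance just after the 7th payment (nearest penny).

£7,280.82

Monthly rate r = 22.3%/12 = 1.85833% = 0.0185833.
Each month: B ← B·(1+r) − £376.44.
Month 1: interest £164.46; balance after payment £8,638.02.
Month 2: interest £160.52; balance after payment £8,422.11.
Month 3: interest £156.51; balance after payment £8,202.18.
Month 4: interest £152.42; balance after payment £7,978.16.
Month 5: interest £148.26; balance after payment £7,749.98.
Month 6: interest £144.02; balance after payment £7,517.56.
Month 7: interest £139.70; balance after payment £7,280.82.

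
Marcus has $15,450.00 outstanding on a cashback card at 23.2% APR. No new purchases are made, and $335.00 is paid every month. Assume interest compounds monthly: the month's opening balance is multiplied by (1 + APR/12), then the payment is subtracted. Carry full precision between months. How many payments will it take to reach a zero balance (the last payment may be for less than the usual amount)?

Monthly rate r = 23.2%/12 = 1.93333% = 0.0193333.
Recurrence: B ← B·(1+r) − $335.00.
Month 1: interest $298.70; balance after payment $15,413.70.
Month 2: interest $298.00; balance after payment $15,376.70.
Closed form: n = −ln(1 − rB₀/P)/ln(1+r) = −ln(0.10836)/ln(1.01933) ≈ 116.055, so the balance reaches zero during payment 117.

117 payments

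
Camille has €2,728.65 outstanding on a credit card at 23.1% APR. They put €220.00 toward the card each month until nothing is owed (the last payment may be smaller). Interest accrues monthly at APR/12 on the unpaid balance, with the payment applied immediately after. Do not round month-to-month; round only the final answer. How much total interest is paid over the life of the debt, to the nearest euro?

Monthly rate r = 23.1%/12 = 1.925% = 0.01925.
Payoff takes n = ⌈−ln(1 − rB₀/P)/ln(1+r)⌉ = ⌈14.308⌉ = 15 payments; the last is €68.10.
Total paid = 14·€220.00 + €68.10 = €3,148.10.
Total interest = total paid − principal = €3,148.10 − €2,728.65 = €419.45.

€419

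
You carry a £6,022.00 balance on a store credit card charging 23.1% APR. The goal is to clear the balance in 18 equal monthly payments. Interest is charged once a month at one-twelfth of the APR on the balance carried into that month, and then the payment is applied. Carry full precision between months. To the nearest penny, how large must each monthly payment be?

£399.04

Monthly rate r = 23.1%/12 = 1.925% = 0.01925.
Level-payment amortization: P = B₀·r / (1 − (1+r)^(−n)) = 6022.00·0.01925 / (1 − 1.01925^(−18)).
Denominator 1 − (1+r)^(−18) = 0.29050876.
P = 115.924 / 0.29050876 ≈ 399.04.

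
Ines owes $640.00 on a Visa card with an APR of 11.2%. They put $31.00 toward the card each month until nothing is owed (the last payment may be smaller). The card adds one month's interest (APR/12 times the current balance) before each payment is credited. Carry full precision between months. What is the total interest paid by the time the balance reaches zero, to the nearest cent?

$74.25

Monthly rate r = 11.2%/12 = 0.933333% = 0.00933333.
Payoff takes n = ⌈−ln(1 − rB₀/P)/ln(1+r)⌉ = ⌈23.040⌉ = 24 payments; the last is $1.25.
Total paid = 23·$31.00 + $1.25 = $714.25.
Total interest = total paid − principal = $714.25 − $640.00 = $74.25.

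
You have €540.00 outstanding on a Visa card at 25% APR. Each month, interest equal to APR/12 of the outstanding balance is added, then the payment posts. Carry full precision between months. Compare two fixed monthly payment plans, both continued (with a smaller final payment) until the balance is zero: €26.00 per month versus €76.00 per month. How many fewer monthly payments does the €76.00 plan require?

Monthly rate r = 25%/12 = 2.08333% = 0.0208333.
At €26.00/mo: n = ⌈−ln(1 − rB₀/P)/ln(1+r)⌉ = 28 payments (last €12.84); total interest = total paid − €540.00 = €174.84.
At €76.00/mo: 8 payments (last €58.61); total interest €50.61.
Payments saved = 28 − 8 = 20.

20 fewer payments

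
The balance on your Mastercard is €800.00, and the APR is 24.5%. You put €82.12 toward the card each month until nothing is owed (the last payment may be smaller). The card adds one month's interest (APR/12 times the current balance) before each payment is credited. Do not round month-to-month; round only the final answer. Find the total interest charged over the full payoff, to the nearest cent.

€101.08

Monthly rate r = 24.5%/12 = 2.04167% = 0.0204167.
Payoff takes n = ⌈−ln(1 − rB₀/P)/ln(1+r)⌉ = ⌈10.972⌉ = 11 payments; the last is €79.88.
Total paid = 10·€82.12 + €79.88 = €901.08.
Total interest = total paid − principal = €901.08 − €800.00 = €101.08.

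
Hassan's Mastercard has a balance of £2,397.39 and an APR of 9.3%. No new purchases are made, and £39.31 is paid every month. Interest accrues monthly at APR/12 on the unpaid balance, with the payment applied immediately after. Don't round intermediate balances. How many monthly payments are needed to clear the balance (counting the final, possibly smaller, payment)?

Monthly rate r = 9.3%/12 = 0.775% = 0.00775.
Recurrence: B ← B·(1+r) − £39.31.
Month 1: interest £18.58; balance after payment £2,376.66.
Month 2: interest £18.42; balance after payment £2,355.77.
Closed form: n = −ln(1 − rB₀/P)/ln(1+r) = −ln(0.52735)/ln(1.00775) ≈ 82.885, so the balance reaches zero during payment 83.

83 payments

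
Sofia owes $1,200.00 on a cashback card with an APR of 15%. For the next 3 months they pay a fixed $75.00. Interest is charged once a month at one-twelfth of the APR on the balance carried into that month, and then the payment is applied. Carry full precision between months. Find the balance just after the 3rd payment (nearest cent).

Monthly rate r = 15%/12 = 1.25% = 0.0125.
Each month: B ← B·(1+r) − $75.00.
Month 1: interest $15.00; balance after payment $1,140.00.
Month 2: interest $14.25; balance after payment $1,079.25.
Month 3: interest $13.49; balance after payment $1,017.74.

$1,017.74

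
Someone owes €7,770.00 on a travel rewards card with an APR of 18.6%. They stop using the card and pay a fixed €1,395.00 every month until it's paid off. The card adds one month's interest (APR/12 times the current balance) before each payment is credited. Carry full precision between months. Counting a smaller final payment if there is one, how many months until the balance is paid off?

Monthly rate r = 18.6%/12 = 1.55% = 0.0155.
Recurrence: B ← B·(1+r) − €1,395.00.
Month 1: interest €120.44; balance after payment €6,495.44.
Month 2: interest €100.68; balance after payment €5,201.11.
Month 3: interest €80.62; balance after payment €3,886.73.
Month 4: interest €60.24; balance after payment €2,551.98.
Month 5: interest €39.56; balance after payment €1,196.53.
Month 6: interest €18.55; balance after payment €0.00.

6 months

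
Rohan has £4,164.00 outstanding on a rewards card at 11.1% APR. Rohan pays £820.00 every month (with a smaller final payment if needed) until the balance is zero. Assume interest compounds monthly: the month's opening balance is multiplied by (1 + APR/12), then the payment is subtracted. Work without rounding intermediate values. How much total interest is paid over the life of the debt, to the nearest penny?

Monthly rate r = 11.1%/12 = 0.925% = 0.00925.
Payoff takes n = ⌈−ln(1 − rB₀/P)/ln(1+r)⌉ = ⌈5.225⌉ = 6 payments; the last is £185.32.
Total paid = 5·£820.00 + £185.32 = £4,285.32.
Total interest = total paid − principal = £4,285.32 − £4,164.00 = £121.32.

£121.32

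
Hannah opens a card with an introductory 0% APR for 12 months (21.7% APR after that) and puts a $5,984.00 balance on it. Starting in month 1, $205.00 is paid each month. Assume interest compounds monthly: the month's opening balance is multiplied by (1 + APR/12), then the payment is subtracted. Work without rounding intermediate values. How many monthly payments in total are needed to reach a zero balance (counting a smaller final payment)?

33 months

Promo months 1–12 at r₀ = 0%/12 = 0; months 13+ at r₁ = 21.7%/12 = 0.0180833.
After month 12 (no interest yet): B = $5,984.00 − 12·$205.00 = $3,524.00.
Then at r₁ with $205.00/mo: n₂ = −ln(1 − r₁·B/P)/ln(1+r₁) ≈ 20.77 → 21 more payments.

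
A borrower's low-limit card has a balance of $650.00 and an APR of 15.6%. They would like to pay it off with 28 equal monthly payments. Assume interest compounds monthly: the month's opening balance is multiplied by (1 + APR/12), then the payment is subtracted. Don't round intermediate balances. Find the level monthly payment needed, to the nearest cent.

Monthly rate r = 15.6%/12 = 1.3% = 0.013.
Level-payment amortization: P = B₀·r / (1 − (1+r)^(−n)) = 650.00·0.013 / (1 − 1.013^(−28)).
Denominator 1 − (1+r)^(−28) = 0.303476891.
P = 8.45 / 0.303476891 ≈ 27.84.

$27.84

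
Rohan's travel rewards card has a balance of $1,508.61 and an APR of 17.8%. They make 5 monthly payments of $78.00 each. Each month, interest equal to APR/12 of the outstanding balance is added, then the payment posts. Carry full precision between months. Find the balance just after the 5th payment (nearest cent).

Monthly rate r = 17.8%/12 = 1.48333% = 0.0148333.
Each month: B ← B·(1+r) − $78.00.
Month 1: interest $22.38; balance after payment $1,452.99.
Month 2: interest $21.55; balance after payment $1,396.54.
Month 3: interest $20.72; balance after payment $1,339.26.
Month 4: interest $19.87; balance after payment $1,281.12.
Month 5: interest $19.00; balance after payment $1,222.12.

$1,222.12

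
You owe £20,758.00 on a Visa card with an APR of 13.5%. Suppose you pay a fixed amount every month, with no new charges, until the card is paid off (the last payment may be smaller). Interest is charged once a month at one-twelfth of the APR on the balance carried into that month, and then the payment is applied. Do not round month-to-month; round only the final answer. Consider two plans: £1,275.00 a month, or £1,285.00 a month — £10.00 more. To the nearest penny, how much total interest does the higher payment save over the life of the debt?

Monthly rate r = 13.5%/12 = 1.125% = 0.01125.
At £1,275.00/mo: n = ⌈−ln(1 − rB₀/P)/ln(1+r)⌉ = 19 payments (last £107.82); total interest = total paid − £20,758.00 = £2,299.82.
At £1,285.00/mo: 18 payments (last £1,193.33); total interest £2,280.33.
Interest saved = £2,299.82 − £2,280.33 = £19.49.

£19.49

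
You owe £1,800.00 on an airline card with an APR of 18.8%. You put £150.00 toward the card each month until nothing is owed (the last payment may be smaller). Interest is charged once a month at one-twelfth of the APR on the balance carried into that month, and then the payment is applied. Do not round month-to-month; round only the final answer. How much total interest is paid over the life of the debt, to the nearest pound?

£210

Monthly rate r = 18.8%/12 = 1.56667% = 0.0156667.
Payoff takes n = ⌈−ln(1 − rB₀/P)/ln(1+r)⌉ = ⌈13.397⌉ = 14 payments; the last is £59.79.
Total paid = 13·£150.00 + £59.79 = £2,009.79.
Total interest = total paid − principal = £2,009.79 − £1,800.00 = £209.79.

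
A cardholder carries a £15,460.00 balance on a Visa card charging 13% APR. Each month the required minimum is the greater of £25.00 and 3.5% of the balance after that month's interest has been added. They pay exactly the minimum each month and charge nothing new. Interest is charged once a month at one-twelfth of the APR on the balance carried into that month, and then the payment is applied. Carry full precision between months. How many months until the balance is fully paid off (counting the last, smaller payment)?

Monthly rate r = 13%/12 = 1.08333% = 0.0108333.
While 3.5% of the post-interest balance exceeds £25.00, each month B ← (B·(1+r))·(1 − 0.035), i.e. B shrinks by the factor (1+r)·0.965 = 0.97545.
This holds for months 1–125. Entering month 126 the balance is £691.94; 3.5% of the post-interest balance is now below £25.00, so the flat £25.00 minimum applies from here.
From month 126 a fixed £25.00 at rate r clears £691.94 in 34 more payments. Total: 125 + 34 = 159 months.

159 months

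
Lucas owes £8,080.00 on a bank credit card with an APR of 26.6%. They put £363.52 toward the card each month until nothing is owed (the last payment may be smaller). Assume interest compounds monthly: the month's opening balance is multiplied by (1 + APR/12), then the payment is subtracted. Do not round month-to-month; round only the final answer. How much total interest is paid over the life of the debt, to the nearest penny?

Monthly rate r = 26.6%/12 = 2.21667% = 0.0221667.
Payoff takes n = ⌈−ln(1 − rB₀/P)/ln(1+r)⌉ = ⌈30.954⌉ = 31 payments; the last is £347.00.
Total paid = 30·£363.52 + £347.00 = £11,252.60.
Total interest = total paid − principal = £11,252.60 − £8,080.00 = £3,172.60.

£3,172.60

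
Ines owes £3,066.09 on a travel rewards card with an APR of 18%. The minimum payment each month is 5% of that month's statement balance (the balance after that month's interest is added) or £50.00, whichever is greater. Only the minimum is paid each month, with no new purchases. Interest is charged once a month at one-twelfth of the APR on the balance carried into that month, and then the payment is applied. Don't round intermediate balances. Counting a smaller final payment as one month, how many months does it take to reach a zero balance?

55 months

Monthly rate r = 18%/12 = 1.5% = 0.015.
While 5% of the post-interest balance exceeds £50.00, each month B ← (B·(1+r))·(1 − 0.05), i.e. B shrinks by the factor (1+r)·0.95 = 0.96425.
This holds for months 1–32. Entering month 33 the balance is £956.43; 5% of the post-interest balance is now below £50.00, so the flat £50.00 minimum applies from here.
From month 33 a fixed £50.00 at rate r clears £956.43 in 23 more payments. Total: 32 + 23 = 55 months.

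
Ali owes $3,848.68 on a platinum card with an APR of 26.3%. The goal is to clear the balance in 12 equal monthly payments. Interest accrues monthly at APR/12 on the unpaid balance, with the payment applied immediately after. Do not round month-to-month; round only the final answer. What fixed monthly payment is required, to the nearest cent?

Monthly rate r = 26.3%/12 = 2.19167% = 0.0219167.
Level-payment amortization: P = B₀·r / (1 − (1+r)^(−n)) = 3848.68·0.0219167 / (1 − 1.02192^(−12)).
Denominator 1 − (1+r)^(−12) = 0.229071301.
P = 84.3502 / 0.229071301 ≈ 368.23.

$368.23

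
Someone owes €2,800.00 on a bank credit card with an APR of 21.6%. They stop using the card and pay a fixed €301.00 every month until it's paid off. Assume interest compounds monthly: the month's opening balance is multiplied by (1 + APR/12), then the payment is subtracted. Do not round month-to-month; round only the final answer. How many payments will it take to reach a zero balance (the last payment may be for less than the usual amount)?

Monthly rate r = 21.6%/12 = 1.8% = 0.018.
Recurrence: B ← B·(1+r) − €301.00.
Month 1: interest €50.40; balance after payment €2,549.40.
Month 2: interest €45.89; balance after payment €2,294.29.
Closed form: n = −ln(1 − rB₀/P)/ln(1+r) = −ln(0.83256)/ln(1.018) ≈ 10.272, so the balance reaches zero during payment 11.

11 months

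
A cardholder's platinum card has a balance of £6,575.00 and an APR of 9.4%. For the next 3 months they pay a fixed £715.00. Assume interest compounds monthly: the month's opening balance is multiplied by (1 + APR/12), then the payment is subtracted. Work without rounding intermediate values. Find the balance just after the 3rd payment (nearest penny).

Monthly rate r = 9.4%/12 = 0.783333% = 0.00783333.
Each month: B ← B·(1+r) − £715.00.
Month 1: interest £51.50; balance after payment £5,911.50.
Month 2: interest £46.31; balance after payment £5,242.81.
Month 3: interest £41.07; balance after payment £4,568.88.

£4,568.88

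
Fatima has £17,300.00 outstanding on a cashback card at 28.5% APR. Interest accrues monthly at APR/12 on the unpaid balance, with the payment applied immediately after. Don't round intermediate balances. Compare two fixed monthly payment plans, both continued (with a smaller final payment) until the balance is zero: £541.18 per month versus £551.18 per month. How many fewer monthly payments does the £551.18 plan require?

2 fewer payments

Monthly rate r = 28.5%/12 = 2.375% = 0.02375.
At £541.18/mo: n = ⌈−ln(1 − rB₀/P)/ln(1+r)⌉ = 61 payments (last £359.54); total interest = total paid − £17,300.00 = £15,530.34.
At £551.18/mo: 59 payments (last £162.10); total interest £14,830.54.
Payments saved = 61 − 59 = 2.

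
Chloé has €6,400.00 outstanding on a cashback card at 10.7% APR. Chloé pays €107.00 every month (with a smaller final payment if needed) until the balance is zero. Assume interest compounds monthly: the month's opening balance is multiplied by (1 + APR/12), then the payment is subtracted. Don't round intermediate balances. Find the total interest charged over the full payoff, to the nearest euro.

Monthly rate r = 10.7%/12 = 0.891667% = 0.00891667.
Payoff takes n = ⌈−ln(1 − rB₀/P)/ln(1+r)⌉ = ⌈85.854⌉ = 86 payments; the last is €91.45.
Total paid = 85·€107.00 + €91.45 = €9,186.45.
Total interest = total paid − principal = €9,186.45 − €6,400.00 = €2,786.45.

€2,786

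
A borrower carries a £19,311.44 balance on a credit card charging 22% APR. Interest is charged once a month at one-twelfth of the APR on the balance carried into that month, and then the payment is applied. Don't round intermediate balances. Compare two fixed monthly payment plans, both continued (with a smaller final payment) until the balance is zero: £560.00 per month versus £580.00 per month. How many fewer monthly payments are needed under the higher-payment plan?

4 fewer payments

Monthly rate r = 22%/12 = 1.83333% = 0.0183333.
At £560.00/mo: n = ⌈−ln(1 − rB₀/P)/ln(1+r)⌉ = 56 payments (last £33.20); total interest = total paid − £19,311.44 = £11,521.76.
At £580.00/mo: 52 payments (last £516.15); total interest £10,784.71.
Payments saved = 56 − 52 = 4.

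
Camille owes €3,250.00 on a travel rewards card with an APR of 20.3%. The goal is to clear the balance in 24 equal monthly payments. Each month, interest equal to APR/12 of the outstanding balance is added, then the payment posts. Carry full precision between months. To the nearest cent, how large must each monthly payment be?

Monthly rate r = 20.3%/12 = 1.69167% = 0.0169167.
Level-payment amortization: P = B₀·r / (1 − (1+r)^(−n)) = 3250.00·0.0169167 / (1 − 1.01692^(−24)).
Denominator 1 − (1+r)^(−24) = 0.331423304.
P = 54.9792 / 0.331423304 ≈ 165.89.

€165.89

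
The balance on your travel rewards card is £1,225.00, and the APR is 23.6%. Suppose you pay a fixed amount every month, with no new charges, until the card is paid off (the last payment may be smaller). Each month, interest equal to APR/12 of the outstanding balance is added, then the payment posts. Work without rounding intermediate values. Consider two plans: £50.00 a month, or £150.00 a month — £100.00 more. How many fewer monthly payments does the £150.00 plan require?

Monthly rate r = 23.6%/12 = 1.96667% = 0.0196667.
At £50.00/mo: n = ⌈−ln(1 − rB₀/P)/ln(1+r)⌉ = 34 payments (last £37.98); total interest = total paid − £1,225.00 = £462.98.
At £150.00/mo: 9 payments (last £148.47); total interest £123.47.
Payments saved = 34 − 9 = 25.

25 fewer payments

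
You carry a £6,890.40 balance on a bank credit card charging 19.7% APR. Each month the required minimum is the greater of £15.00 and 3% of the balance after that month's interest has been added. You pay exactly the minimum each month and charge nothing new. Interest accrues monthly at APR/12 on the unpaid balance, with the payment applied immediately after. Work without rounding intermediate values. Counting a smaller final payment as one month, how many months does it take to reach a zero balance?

234 months

Monthly rate r = 19.7%/12 = 1.64167% = 0.0164167.
While 3% of the post-interest balance exceeds £15.00, each month B ← (B·(1+r))·(1 − 0.03), i.e. B shrinks by the factor (1+r)·0.97 = 0.98592.
This holds for months 1–187. Entering month 188 the balance is £486.39; 3% of the post-interest balance is now below £15.00, so the flat £15.00 minimum applies from here.
From month 188 a fixed £15.00 at rate r clears £486.39 in 47 more payments. Total: 187 + 47 = 234 months.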